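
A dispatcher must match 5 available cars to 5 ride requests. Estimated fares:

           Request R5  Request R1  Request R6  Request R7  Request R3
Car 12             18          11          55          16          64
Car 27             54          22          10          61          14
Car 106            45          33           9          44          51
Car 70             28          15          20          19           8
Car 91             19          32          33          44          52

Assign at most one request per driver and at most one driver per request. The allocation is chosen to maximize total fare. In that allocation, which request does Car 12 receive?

Optimal: Car 12→Request R6 ($55), Car 27→Request R7 ($61), Car 106→Request R1 ($33), Car 70→Request R5 ($28), Car 91→Request R3 ($52) — total 55+61+33+28+52 = $229.
Column-greedy (each request in turn goes to its best remaining driver) gives $194, worse by 35.
Next-best assignment: Car 12→Request R6, Car 27→Request R7, Car 106→Request R5, Car 70→Request R1, Car 91→Request R3 = $228.
Car 12's own top request is Request R3 ($64), but forcing Car 12→Request R3 and reassigning the rest optimally gives only $222 — worse by 7.

Car 12 receives Request R6.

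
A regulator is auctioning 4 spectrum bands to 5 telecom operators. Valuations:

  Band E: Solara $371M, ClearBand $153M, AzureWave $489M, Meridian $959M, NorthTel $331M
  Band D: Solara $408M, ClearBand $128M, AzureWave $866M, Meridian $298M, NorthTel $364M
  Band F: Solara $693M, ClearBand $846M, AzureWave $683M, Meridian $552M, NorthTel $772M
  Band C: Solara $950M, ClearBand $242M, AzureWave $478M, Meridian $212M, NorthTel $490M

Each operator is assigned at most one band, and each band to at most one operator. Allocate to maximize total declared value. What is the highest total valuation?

Max total: $3621M

This is a one-to-one assignment (maximum-weight bipartite matching).
Optimal: Meridian→Band E ($959M), AzureWave→Band D ($866M), ClearBand→Band F ($846M), Solara→Band C ($950M) — total 959+866+846+950 = $3621M.
Next-best assignment: Meridian→Band E, AzureWave→Band D, NorthTel→Band F, Solara→Band C = $3547M.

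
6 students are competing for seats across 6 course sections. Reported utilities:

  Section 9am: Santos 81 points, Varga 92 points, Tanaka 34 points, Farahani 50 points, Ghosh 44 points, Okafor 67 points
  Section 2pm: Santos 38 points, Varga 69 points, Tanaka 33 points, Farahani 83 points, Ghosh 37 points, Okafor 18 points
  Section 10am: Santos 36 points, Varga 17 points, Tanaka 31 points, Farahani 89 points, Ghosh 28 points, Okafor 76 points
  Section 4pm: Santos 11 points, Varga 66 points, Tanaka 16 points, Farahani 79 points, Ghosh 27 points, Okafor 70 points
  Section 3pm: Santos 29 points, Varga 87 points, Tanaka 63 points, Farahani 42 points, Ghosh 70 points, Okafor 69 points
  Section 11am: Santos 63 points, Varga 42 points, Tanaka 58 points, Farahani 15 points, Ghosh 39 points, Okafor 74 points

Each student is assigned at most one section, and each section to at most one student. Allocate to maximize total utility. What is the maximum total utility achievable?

Max total: 437 points

Treat this as an assignment problem: match each student to one section.
Optimal: Santos→Section 9am (81 points), Varga→Section 2pm (69 points), Tanaka→Section 11am (58 points), Farahani→Section 10am (89 points), Ghosh→Section 3pm (70 points), Okafor→Section 4pm (70 points) — total 81+69+58+89+70+70 = 437 points.
Next-best assignment: Santos→Section 9am, Varga→Section 4pm, Tanaka→Section 11am, Farahani→Section 2pm, Ghosh→Section 3pm, Okafor→Section 10am = 434 points.
Every other assignment is strictly worse.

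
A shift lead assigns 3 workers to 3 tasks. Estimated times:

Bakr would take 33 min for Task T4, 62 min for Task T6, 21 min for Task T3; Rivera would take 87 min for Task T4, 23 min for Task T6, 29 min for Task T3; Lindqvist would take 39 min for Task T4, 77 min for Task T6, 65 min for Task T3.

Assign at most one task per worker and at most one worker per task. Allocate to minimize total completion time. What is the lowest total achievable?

Minimum total: 83 min

Optimal: Bakr→Task T3 (21 min), Rivera→Task T6 (23 min), Lindqvist→Task T4 (39 min) — total 21+23+39 = 83 min.
Column-greedy (each task in turn goes to its cheapest remaining worker) gives 121 min, worse by 38.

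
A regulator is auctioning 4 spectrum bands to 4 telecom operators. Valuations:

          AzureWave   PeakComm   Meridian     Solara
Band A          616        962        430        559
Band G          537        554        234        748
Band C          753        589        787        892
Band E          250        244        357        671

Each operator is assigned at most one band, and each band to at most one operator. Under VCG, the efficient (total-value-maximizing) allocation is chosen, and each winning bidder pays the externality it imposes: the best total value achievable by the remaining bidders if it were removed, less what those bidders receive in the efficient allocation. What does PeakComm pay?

Efficient allocation: AzureWave→Band G ($537M), PeakComm→Band A ($962M), Meridian→Band C ($787M), Solara→Band E ($671M); total welfare W = $2957M.
PeakComm receives Band A at value $962M, so the others get W − 962 = $1995M.
Without PeakComm: best allocation of the remaining 3 bidders over all 4 bands is AzureWave→Band A ($616M), Meridian→Band C ($787M), Solara→Band G ($748M), total $2151M.
VCG payment = (others' best without PeakComm) − (others' welfare with PeakComm) = 2151 − 1995 = $156M.

PeakComm pays $156M.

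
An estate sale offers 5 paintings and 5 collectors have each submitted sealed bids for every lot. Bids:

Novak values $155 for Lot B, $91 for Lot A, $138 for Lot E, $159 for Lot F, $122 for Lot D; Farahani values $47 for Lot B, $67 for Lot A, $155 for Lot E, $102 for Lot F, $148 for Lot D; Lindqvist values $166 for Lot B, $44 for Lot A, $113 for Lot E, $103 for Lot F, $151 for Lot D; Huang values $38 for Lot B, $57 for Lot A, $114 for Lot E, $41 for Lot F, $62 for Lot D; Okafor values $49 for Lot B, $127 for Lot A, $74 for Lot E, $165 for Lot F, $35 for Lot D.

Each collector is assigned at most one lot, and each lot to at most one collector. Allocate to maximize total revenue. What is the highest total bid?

Max total: $714

Optimal: Novak→Lot F ($159), Farahani→Lot D ($148), Lindqvist→Lot B ($166), Huang→Lot E ($114), Okafor→Lot A ($127) — total 159+148+166+114+127 = $714.
Max-entry greedy (repeatedly take the single best remaining cell) gives $665, worse by 49.
Next-best assignment: Novak→Lot A, Farahani→Lot D, Lindqvist→Lot B, Huang→Lot E, Okafor→Lot F = $684.
Swapping Lindqvist↔Novak (Lindqvist→Lot F $103, Novak→Lot B $155) loses 67.
Checked against all permutations: $714 is optimal.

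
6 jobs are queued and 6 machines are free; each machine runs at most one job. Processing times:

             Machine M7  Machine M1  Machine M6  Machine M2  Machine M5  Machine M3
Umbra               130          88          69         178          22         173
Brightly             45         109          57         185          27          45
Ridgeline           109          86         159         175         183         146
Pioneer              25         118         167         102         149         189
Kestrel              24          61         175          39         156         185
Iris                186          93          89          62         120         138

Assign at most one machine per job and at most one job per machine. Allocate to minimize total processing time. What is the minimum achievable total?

Optimal: Umbra→Machine M5 (22 min), Brightly→Machine M3 (45 min), Ridgeline→Machine M1 (86 min), Pioneer→Machine M7 (25 min), Kestrel→Machine M2 (39 min), Iris→Machine M6 (89 min) — total 22+45+86+25+39+89 = 306 min.
Row-greedy (each job in turn takes its cheapest remaining machine) gives 568 min, worse by 262.
Next-best assignment: Umbra→Machine M5, Brightly→Machine M6, Ridgeline→Machine M1, Pioneer→Machine M7, Kestrel→Machine M2, Iris→Machine M3 = 367 min.
No other one-to-one assignment undercuts 306 min.

Min total: 306 min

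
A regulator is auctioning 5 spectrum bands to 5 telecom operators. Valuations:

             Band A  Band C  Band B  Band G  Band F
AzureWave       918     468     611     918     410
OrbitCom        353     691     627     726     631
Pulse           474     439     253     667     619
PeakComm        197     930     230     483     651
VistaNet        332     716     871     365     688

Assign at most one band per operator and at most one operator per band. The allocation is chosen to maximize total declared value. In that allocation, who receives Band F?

Optimal: AzureWave→Band A ($918M), OrbitCom→Band G ($726M), Pulse→Band F ($619M), PeakComm→Band C ($930M), VistaNet→Band B ($871M) — total 918+726+619+930+871 = $4064M.
Next-best assignment: AzureWave→Band A, OrbitCom→Band F, Pulse→Band G, PeakComm→Band C, VistaNet→Band B = $4017M.
Swapping AzureWave↔OrbitCom (AzureWave→Band G $918M, OrbitCom→Band A $353M) loses 373.
Pulse's own top band is Band G ($667M), but forcing Pulse→Band G and reassigning the rest optimally gives only $4017M — worse by 47.

Pulse receives Band F.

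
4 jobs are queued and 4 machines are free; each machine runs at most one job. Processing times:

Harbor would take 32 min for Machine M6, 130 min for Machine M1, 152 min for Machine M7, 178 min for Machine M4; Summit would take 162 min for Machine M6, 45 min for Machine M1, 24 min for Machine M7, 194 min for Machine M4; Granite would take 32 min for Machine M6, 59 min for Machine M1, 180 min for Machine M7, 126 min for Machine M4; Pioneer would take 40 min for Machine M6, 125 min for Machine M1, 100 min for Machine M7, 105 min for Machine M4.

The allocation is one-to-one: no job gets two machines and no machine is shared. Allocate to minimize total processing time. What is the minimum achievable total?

Min total: 220 min

This is the linear assignment problem.
Optimal: Harbor→Machine M6 (32 min), Summit→Machine M7 (24 min), Granite→Machine M1 (59 min), Pioneer→Machine M4 (105 min) — total 32+24+59+105 = 220 min.
Column-greedy (each machine in turn goes to its cheapest remaining job) gives 303 min, worse by 83.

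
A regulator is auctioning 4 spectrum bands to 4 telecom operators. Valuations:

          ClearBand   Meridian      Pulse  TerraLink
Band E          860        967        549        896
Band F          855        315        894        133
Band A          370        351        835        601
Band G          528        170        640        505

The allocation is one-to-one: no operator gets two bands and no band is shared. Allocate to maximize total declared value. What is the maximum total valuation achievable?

Maximum total: $3162M

Optimal: ClearBand→Band F ($855M), Meridian→Band E ($967M), Pulse→Band A ($835M), TerraLink→Band G ($505M) — total 855+967+835+505 = $3162M.
Row-greedy (each operator in turn takes its best remaining band) gives $2610M, worse by 552.
Next-best assignment: ClearBand→Band F, Meridian→Band E, Pulse→Band G, TerraLink→Band A = $3063M.
Swapping Meridian↔ClearBand (Meridian→Band F $315M, ClearBand→Band E $860M) loses 647.
No other one-to-one assignment exceeds $3162M.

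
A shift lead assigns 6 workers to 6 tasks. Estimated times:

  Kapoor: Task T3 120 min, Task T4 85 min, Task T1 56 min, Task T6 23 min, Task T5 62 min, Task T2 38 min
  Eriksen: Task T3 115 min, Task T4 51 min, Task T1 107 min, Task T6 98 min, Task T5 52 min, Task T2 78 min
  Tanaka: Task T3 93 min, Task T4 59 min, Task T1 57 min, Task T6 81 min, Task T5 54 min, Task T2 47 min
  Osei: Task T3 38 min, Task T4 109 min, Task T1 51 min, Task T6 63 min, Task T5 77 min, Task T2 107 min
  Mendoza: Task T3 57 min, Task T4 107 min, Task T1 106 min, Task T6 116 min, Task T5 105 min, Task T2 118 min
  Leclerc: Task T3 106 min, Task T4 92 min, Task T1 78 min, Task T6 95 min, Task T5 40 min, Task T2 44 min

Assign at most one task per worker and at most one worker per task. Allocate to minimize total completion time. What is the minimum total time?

Optimal: Kapoor→Task T6 (23 min), Eriksen→Task T4 (51 min), Tanaka→Task T2 (47 min), Osei→Task T1 (51 min), Mendoza→Task T3 (57 min), Leclerc→Task T5 (40 min) — total 23+51+47+51+57+40 = 269 min.
Row-greedy (each worker in turn takes its cheapest remaining task) gives 342 min, worse by 73.
Next-best assignment: Kapoor→Task T6, Eriksen→Task T4, Tanaka→Task T5, Osei→Task T1, Mendoza→Task T3, Leclerc→Task T2 = 280 min.

Minimum total: 269 min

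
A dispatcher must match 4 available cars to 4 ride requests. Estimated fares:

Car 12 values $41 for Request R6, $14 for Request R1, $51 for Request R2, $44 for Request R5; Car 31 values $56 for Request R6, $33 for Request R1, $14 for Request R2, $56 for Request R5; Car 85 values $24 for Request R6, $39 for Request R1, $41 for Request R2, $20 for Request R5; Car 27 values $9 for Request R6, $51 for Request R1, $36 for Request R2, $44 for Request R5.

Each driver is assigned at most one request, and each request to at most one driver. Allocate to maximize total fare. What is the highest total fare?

Maximum total: $192

Optimal: Car 12→Request R5 ($44), Car 31→Request R6 ($56), Car 85→Request R2 ($41), Car 27→Request R1 ($51) — total 44+56+41+51 = $192.
Swapping Car 85↔Car 27 (Car 85→Request R1 $39, Car 27→Request R2 $36) loses 17.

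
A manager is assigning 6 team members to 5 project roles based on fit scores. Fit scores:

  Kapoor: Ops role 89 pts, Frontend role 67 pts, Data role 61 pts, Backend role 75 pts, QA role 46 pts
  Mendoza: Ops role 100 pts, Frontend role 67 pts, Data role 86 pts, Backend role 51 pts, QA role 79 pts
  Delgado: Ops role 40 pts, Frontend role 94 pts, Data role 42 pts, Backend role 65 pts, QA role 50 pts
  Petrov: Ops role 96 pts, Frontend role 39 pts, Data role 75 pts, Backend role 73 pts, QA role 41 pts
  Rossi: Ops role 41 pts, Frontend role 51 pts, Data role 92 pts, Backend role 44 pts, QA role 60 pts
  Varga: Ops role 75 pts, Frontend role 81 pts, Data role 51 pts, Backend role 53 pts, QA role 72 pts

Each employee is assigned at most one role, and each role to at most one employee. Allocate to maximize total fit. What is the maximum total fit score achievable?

Optimal: Petrov→Ops role (96 pts), Delgado→Frontend role (94 pts), Rossi→Data role (92 pts), Kapoor→Backend role (75 pts), Mendoza→QA role (79 pts) — total 96+94+92+75+79 = 436 pts.
Row-greedy (each employee in turn takes its best remaining role) gives 402 pts, worse by 34.

Max total: 436 pts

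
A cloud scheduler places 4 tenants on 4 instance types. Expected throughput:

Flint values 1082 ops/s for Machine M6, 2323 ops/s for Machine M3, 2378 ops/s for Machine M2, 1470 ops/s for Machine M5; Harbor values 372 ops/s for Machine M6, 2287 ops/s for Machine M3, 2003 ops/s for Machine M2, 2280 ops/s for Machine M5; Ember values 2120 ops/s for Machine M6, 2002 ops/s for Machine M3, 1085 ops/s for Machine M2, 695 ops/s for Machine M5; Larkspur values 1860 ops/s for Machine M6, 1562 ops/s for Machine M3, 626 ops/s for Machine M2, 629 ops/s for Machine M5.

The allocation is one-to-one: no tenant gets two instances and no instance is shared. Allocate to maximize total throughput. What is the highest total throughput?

Optimal: Flint→Machine M2 (2378 ops/s), Harbor→Machine M5 (2280 ops/s), Ember→Machine M3 (2002 ops/s), Larkspur→Machine M6 (1860 ops/s) — total 2378+2280+2002+1860 = 8520 ops/s.
Next-best assignment: Flint→Machine M2, Harbor→Machine M5, Ember→Machine M6, Larkspur→Machine M3 = 8340 ops/s.

Max total: 8520 ops/s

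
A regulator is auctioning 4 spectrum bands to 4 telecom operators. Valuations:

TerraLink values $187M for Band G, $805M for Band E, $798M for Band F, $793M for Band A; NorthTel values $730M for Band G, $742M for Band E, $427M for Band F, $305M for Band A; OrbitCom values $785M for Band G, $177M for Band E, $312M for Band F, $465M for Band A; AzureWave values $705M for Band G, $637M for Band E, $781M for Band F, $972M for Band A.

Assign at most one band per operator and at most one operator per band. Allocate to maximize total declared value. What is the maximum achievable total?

Max total: $3297M

Optimal: TerraLink→Band F ($798M), NorthTel→Band E ($742M), OrbitCom→Band G ($785M), AzureWave→Band A ($972M) — total 798+742+785+972 = $3297M.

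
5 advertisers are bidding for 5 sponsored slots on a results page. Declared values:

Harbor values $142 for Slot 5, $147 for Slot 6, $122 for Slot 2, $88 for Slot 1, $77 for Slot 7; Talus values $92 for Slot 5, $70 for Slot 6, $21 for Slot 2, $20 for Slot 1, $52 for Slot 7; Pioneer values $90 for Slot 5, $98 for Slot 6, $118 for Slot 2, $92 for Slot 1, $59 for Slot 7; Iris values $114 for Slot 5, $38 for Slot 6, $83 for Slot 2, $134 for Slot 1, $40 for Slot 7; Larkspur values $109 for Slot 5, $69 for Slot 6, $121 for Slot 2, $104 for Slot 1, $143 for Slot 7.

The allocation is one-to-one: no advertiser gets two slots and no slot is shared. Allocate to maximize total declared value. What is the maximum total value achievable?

Maximum total: $634

Optimal: Harbor→Slot 6 ($147), Talus→Slot 5 ($92), Pioneer→Slot 2 ($118), Iris→Slot 1 ($134), Larkspur→Slot 7 ($143) — total 147+92+118+134+143 = $634.
Column-greedy (each slot in turn goes to its best remaining advertiser) gives $547, worse by 87.
Next-best assignment: Harbor→Slot 5, Talus→Slot 6, Pioneer→Slot 2, Iris→Slot 1, Larkspur→Slot 7 = $607.
Every other assignment is strictly worse.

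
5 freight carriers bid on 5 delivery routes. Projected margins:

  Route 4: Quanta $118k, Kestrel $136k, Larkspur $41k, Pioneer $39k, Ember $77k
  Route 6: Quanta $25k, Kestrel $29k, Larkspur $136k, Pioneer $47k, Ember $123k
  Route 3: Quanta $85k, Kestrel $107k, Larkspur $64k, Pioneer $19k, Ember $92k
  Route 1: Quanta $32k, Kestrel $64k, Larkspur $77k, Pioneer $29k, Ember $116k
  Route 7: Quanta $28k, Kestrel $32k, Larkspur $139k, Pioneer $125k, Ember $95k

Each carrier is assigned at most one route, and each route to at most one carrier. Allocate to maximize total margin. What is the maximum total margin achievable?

This is a one-to-one assignment (maximum-weight bipartite matching).
Optimal: Quanta→Route 4 ($118k), Kestrel→Route 3 ($107k), Larkspur→Route 6 ($136k), Pioneer→Route 7 ($125k), Ember→Route 1 ($116k) — total 118+107+136+125+116 = $602k.
Row-greedy (each carrier in turn takes its best remaining route) gives $527k, worse by 75.
Next-best assignment: Quanta→Route 3, Kestrel→Route 4, Larkspur→Route 6, Pioneer→Route 7, Ember→Route 1 = $598k.
Swapping Kestrel↔Pioneer (Kestrel→Route 7 $32k, Pioneer→Route 3 $19k) loses 181.

Max total: $602k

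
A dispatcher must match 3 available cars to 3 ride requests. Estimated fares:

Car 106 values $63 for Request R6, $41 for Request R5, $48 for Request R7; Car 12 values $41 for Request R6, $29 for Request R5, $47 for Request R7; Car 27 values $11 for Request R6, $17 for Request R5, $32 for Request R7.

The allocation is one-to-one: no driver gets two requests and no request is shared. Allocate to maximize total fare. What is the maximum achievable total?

Maximum total: $127

This is the linear assignment problem.
Optimal: Car 106→Request R6 ($63), Car 12→Request R7 ($47), Car 27→Request R5 ($17) — total 63+47+17 = $127.
Column-greedy (each request in turn goes to its best remaining driver) gives $124, worse by 3.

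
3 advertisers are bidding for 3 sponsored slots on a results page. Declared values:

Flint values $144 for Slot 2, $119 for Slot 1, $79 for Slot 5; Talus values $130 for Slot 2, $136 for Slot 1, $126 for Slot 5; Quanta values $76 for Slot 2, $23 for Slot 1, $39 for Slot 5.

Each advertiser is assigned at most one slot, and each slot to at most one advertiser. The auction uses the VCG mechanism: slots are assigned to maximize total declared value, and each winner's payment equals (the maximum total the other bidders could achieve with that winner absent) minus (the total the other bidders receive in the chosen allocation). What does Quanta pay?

Quanta pays $35.

Efficient allocation: Flint→Slot 1 ($119), Talus→Slot 5 ($126), Quanta→Slot 2 ($76); total welfare W = $321.
Quanta receives Slot 2 at value $76, so the others get W − 76 = $245.
Without Quanta: best allocation of the remaining 2 bidders over all 3 slots is Flint→Slot 2 ($144), Talus→Slot 1 ($136), total $280.
VCG payment = (others' best without Quanta) − (others' welfare with Quanta) = 280 − 245 = $35.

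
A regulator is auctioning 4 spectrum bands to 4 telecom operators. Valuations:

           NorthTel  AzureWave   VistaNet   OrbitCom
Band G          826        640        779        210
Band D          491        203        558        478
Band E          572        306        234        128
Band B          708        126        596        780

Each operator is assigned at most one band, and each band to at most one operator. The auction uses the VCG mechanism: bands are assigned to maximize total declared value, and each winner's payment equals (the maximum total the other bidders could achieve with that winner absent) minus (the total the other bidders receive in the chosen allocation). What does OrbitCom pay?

Efficient allocation: NorthTel→Band E ($572M), AzureWave→Band G ($640M), VistaNet→Band D ($558M), OrbitCom→Band B ($780M); total welfare W = $2550M.
OrbitCom receives Band B at value $780M, so the others get W − 780 = $1770M.
Without OrbitCom: best allocation of the remaining 3 bidders over all 4 bands is NorthTel→Band B ($708M), AzureWave→Band G ($640M), VistaNet→Band D ($558M), total $1906M.
VCG payment = (others' best without OrbitCom) − (others' welfare with OrbitCom) = 1906 − 1770 = $136M.

OrbitCom pays $136M.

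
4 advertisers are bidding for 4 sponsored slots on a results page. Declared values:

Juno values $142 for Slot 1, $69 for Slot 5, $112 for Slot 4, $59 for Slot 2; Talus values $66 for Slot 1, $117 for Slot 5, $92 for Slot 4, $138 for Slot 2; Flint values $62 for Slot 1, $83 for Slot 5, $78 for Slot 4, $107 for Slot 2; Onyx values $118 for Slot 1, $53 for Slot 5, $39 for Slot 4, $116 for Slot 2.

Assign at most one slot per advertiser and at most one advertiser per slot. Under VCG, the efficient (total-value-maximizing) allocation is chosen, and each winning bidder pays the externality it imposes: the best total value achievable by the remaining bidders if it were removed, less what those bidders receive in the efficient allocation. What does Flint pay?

Efficient allocation: Juno→Slot 4 ($112), Talus→Slot 5 ($117), Flint→Slot 2 ($107), Onyx→Slot 1 ($118); total welfare W = $454.
Flint receives Slot 2 at value $107, so the others get W − 107 = $347.
Without Flint: best allocation of the remaining 3 bidders over all 4 slots is Juno→Slot 1 ($142), Talus→Slot 5 ($117), Onyx→Slot 2 ($116), total $375.
VCG payment = (others' best without Flint) − (others' welfare with Flint) = 375 − 347 = $28.

Flint pays $28.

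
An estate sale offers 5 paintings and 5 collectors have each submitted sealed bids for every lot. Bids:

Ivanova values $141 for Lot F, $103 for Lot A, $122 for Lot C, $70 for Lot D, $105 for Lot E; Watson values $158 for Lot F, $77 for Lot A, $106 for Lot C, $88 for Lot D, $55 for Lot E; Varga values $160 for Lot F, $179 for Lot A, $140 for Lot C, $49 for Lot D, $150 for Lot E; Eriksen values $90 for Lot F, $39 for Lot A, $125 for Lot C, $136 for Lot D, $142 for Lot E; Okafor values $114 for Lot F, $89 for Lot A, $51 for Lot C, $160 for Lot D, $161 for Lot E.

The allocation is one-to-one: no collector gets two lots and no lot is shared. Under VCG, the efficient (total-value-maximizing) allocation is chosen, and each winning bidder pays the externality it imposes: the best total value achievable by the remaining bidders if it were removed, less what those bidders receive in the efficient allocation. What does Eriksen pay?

Eriksen pays $1.

Efficient allocation: Ivanova→Lot C ($122), Watson→Lot F ($158), Varga→Lot A ($179), Eriksen→Lot E ($142), Okafor→Lot D ($160); total welfare W = $761.
Eriksen receives Lot E at value $142, so the others get W − 142 = $619.
Without Eriksen: best allocation of the remaining 4 bidders over all 5 lots is Ivanova→Lot C ($122), Watson→Lot F ($158), Varga→Lot A ($179), Okafor→Lot E ($161), total $620.
VCG payment = (others' best without Eriksen) − (others' welfare with Eriksen) = 620 − 619 = $1.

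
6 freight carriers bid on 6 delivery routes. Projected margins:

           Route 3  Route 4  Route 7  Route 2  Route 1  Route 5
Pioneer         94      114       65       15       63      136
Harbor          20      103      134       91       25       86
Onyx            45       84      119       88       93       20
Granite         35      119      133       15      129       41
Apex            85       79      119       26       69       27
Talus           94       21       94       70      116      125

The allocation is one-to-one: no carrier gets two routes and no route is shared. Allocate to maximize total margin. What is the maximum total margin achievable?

Optimal: Pioneer→Route 5 ($136k), Harbor→Route 7 ($134k), Onyx→Route 2 ($88k), Granite→Route 4 ($119k), Apex→Route 3 ($85k), Talus→Route 1 ($116k) — total 136+134+88+119+85+116 = $678k.
Next-best assignment: Pioneer→Route 4, Harbor→Route 7, Onyx→Route 2, Granite→Route 1, Apex→Route 3, Talus→Route 5 = $675k.
Swapping Apex↔Granite (Apex→Route 4 $79k, Granite→Route 3 $35k) loses 90.
Checked against all permutations: $678k is optimal.

Maximum total: $678k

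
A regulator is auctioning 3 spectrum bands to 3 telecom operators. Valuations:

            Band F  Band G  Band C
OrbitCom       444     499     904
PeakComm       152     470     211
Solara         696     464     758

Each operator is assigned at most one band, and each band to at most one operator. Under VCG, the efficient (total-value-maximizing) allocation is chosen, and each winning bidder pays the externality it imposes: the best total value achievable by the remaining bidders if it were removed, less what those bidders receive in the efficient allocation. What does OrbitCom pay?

OrbitCom pays $62M.

Efficient allocation: OrbitCom→Band C ($904M), PeakComm→Band G ($470M), Solara→Band F ($696M); total welfare W = $2070M.
OrbitCom receives Band C at value $904M, so the others get W − 904 = $1166M.
Without OrbitCom: best allocation of the remaining 2 bidders over all 3 bands is PeakComm→Band G ($470M), Solara→Band C ($758M), total $1228M.
VCG payment = (others' best without OrbitCom) − (others' welfare with OrbitCom) = 1228 − 1166 = $62M.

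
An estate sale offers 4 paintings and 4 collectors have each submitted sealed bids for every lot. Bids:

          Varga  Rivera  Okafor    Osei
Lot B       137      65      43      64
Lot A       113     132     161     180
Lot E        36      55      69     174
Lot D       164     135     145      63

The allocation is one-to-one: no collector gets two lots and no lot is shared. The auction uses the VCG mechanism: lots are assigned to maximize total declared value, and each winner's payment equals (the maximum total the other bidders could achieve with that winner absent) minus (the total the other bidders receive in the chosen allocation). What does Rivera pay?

Efficient allocation: Varga→Lot B ($137), Rivera→Lot D ($135), Okafor→Lot A ($161), Osei→Lot E ($174); total welfare W = $607.
Rivera receives Lot D at value $135, so the others get W − 135 = $472.
Without Rivera: best allocation of the remaining 3 bidders over all 4 lots is Varga→Lot D ($164), Okafor→Lot A ($161), Osei→Lot E ($174), total $499.
VCG payment = (others' best without Rivera) − (others' welfare with Rivera) = 499 − 472 = $27.

Rivera pays $27.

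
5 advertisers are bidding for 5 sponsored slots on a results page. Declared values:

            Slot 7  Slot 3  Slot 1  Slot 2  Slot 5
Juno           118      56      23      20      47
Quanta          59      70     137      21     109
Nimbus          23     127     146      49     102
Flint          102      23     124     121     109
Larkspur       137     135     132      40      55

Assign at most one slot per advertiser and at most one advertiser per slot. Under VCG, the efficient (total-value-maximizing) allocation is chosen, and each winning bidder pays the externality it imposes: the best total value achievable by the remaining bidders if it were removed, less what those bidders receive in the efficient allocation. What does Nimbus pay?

Efficient allocation: Juno→Slot 7 ($118), Quanta→Slot 5 ($109), Nimbus→Slot 1 ($146), Flint→Slot 2 ($121), Larkspur→Slot 3 ($135); total welfare W = $629.
Nimbus receives Slot 1 at value $146, so the others get W − 146 = $483.
Without Nimbus: best allocation of the remaining 4 bidders over all 5 slots is Juno→Slot 7 ($118), Quanta→Slot 1 ($137), Flint→Slot 2 ($121), Larkspur→Slot 3 ($135), total $511.
VCG payment = (others' best without Nimbus) − (others' welfare with Nimbus) = 511 − 483 = $28.

Nimbus pays $28.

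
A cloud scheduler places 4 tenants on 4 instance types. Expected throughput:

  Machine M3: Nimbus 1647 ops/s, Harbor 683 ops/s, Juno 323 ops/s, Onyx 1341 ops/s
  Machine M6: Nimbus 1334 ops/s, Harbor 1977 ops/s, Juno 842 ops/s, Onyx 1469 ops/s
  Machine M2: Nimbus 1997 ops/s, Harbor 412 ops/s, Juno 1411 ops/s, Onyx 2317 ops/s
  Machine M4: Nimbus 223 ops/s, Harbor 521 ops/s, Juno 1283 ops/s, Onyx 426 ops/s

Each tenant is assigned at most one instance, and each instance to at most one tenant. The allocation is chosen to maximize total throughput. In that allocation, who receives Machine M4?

Optimal: Nimbus→Machine M3 (1647 ops/s), Harbor→Machine M6 (1977 ops/s), Juno→Machine M4 (1283 ops/s), Onyx→Machine M2 (2317 ops/s) — total 1647+1977+1283+2317 = 7224 ops/s.
Swapping Nimbus↔Juno (Nimbus→Machine M4 223 ops/s, Juno→Machine M3 323 ops/s) loses 2384.
Juno's own top instance is Machine M2 (1411 ops/s), but forcing Juno→Machine M2 and reassigning the rest optimally gives only 5461 ops/s — worse by 1763.

Juno receives Machine M4.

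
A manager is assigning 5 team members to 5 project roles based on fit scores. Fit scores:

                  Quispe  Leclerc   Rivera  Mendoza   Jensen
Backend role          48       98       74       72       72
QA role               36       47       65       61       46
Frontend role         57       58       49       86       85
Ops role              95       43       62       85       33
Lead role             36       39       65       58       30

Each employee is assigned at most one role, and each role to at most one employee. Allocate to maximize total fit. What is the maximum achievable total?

Optimal: Quispe→Ops role (95 pts), Leclerc→Backend role (98 pts), Rivera→Lead role (65 pts), Mendoza→QA role (61 pts), Jensen→Frontend role (85 pts) — total 95+98+65+61+85 = 404 pts.
Column-greedy (each role in turn goes to its best remaining employee) gives 374 pts, worse by 30.
Next-best assignment: Quispe→Ops role, Leclerc→Backend role, Rivera→QA role, Mendoza→Lead role, Jensen→Frontend role = 401 pts.

Max total: 404 pts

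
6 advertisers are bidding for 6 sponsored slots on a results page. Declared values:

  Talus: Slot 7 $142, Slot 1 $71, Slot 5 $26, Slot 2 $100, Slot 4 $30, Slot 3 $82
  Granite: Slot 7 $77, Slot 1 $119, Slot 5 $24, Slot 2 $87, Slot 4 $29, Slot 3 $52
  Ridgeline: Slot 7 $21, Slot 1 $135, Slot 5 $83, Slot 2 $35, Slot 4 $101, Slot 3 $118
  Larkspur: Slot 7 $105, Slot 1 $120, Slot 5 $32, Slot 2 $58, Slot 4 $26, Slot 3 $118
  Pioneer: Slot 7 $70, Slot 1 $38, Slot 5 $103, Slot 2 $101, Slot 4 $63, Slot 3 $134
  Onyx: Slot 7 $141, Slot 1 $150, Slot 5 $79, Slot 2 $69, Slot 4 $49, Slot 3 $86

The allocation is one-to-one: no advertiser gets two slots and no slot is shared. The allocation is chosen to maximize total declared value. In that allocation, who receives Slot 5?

Pioneer receives Slot 5.

Optimal: Talus→Slot 7 ($142), Granite→Slot 2 ($87), Ridgeline→Slot 4 ($101), Larkspur→Slot 3 ($118), Pioneer→Slot 5 ($103), Onyx→Slot 1 ($150) — total 142+87+101+118+103+150 = $701.
Row-greedy (each advertiser in turn takes its best remaining slot) gives $589, worse by 112.
Pioneer's own top slot is Slot 3 ($134), but forcing Pioneer→Slot 3 and reassigning the rest optimally gives only $663 — worse by 38.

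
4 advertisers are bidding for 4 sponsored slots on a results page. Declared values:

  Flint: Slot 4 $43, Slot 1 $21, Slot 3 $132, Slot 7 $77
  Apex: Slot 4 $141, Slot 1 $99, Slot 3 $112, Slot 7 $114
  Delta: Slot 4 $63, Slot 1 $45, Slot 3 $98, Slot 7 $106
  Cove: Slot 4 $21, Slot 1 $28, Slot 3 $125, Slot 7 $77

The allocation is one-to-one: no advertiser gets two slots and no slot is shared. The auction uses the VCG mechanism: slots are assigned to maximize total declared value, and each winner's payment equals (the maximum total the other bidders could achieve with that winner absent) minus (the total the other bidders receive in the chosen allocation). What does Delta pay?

Delta pays $49.

Efficient allocation: Flint→Slot 3 ($132), Apex→Slot 4 ($141), Delta→Slot 7 ($106), Cove→Slot 1 ($28); total welfare W = $407.
Delta receives Slot 7 at value $106, so the others get W − 106 = $301.
Without Delta: best allocation of the remaining 3 bidders over all 4 slots is Flint→Slot 3 ($132), Apex→Slot 4 ($141), Cove→Slot 7 ($77), total $350.
VCG payment = (others' best without Delta) − (others' welfare with Delta) = 350 − 301 = $49.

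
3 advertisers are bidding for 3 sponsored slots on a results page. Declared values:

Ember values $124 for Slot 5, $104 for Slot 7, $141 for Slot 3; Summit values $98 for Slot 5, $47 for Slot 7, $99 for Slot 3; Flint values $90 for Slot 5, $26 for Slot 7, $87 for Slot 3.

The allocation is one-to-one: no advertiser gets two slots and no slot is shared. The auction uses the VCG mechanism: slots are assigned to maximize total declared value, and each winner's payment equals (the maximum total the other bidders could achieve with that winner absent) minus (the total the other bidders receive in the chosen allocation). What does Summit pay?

Summit pays $37.

Efficient allocation: Ember→Slot 7 ($104), Summit→Slot 3 ($99), Flint→Slot 5 ($90); total welfare W = $293.
Summit receives Slot 3 at value $99, so the others get W − 99 = $194.
Without Summit: best allocation of the remaining 2 bidders over all 3 slots is Ember→Slot 3 ($141), Flint→Slot 5 ($90), total $231.
VCG payment = (others' best without Summit) − (others' welfare with Summit) = 231 − 194 = $37.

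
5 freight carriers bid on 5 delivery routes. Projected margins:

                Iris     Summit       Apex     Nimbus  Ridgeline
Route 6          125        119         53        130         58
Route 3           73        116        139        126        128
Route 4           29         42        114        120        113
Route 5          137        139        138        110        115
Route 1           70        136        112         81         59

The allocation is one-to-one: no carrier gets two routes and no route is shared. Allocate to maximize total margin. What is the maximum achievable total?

Optimal: Iris→Route 5 ($137k), Summit→Route 1 ($136k), Apex→Route 3 ($139k), Nimbus→Route 6 ($130k), Ridgeline→Route 4 ($113k) — total 137+136+139+130+113 = $655k.
Max-entry greedy (repeatedly take the single best remaining cell) gives $591k, worse by 64.
Swapping Nimbus↔Iris (Nimbus→Route 5 $110k, Iris→Route 6 $125k) loses 32.

Max total: $655k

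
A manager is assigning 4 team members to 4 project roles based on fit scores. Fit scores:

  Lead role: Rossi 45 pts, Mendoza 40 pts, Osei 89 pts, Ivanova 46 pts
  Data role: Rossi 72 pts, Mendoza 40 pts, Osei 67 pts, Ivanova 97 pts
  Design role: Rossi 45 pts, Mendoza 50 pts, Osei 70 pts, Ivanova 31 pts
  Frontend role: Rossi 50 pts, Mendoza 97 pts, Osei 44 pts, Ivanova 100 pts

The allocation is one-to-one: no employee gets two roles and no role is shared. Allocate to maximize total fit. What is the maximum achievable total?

This is the linear assignment problem.
Optimal: Rossi→Design role (45 pts), Mendoza→Frontend role (97 pts), Osei→Lead role (89 pts), Ivanova→Data role (97 pts) — total 45+97+89+97 = 328 pts.
Row-greedy (each employee in turn takes its best remaining role) gives 289 pts, worse by 39.
Checked against all permutations: 328 pts is optimal.

Max total: 328 pts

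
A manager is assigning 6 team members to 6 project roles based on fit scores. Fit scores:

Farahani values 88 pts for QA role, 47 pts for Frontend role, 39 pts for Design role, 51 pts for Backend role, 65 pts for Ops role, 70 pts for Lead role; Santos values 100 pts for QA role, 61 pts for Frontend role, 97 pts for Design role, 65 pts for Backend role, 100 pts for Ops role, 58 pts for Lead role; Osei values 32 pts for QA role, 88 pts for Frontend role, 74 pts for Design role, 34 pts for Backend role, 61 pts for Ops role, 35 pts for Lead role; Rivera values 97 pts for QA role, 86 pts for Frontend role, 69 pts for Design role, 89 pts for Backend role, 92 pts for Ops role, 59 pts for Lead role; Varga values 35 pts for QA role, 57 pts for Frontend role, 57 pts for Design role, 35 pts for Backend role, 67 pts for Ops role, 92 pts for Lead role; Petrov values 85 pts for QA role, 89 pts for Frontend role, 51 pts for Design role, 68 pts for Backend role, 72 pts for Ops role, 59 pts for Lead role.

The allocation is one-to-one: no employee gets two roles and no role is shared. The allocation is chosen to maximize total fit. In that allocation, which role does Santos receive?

Optimal: Farahani→QA role (88 pts), Santos→Ops role (100 pts), Osei→Design role (74 pts), Rivera→Backend role (89 pts), Varga→Lead role (92 pts), Petrov→Frontend role (89 pts) — total 88+100+74+89+92+89 = 532 pts.
Row-greedy (each employee in turn takes its best remaining role) gives 508 pts, worse by 24.
Every other assignment is strictly worse.
Santos's own top role is QA role (100 pts), but forcing Santos→QA role and reassigning the rest optimally gives only 509 pts — worse by 23.

Santos receives Ops role.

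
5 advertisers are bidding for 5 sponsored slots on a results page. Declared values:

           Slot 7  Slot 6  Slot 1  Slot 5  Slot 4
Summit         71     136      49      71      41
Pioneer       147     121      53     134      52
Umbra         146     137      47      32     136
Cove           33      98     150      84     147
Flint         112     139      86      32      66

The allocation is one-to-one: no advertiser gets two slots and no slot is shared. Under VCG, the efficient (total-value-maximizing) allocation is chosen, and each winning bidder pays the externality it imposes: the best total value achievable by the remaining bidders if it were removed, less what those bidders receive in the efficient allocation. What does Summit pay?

Efficient allocation: Summit→Slot 6 ($136), Pioneer→Slot 5 ($134), Umbra→Slot 4 ($136), Cove→Slot 1 ($150), Flint→Slot 7 ($112); total welfare W = $668.
Summit receives Slot 6 at value $136, so the others get W − 136 = $532.
Without Summit: best allocation of the remaining 4 bidders over all 5 slots is Pioneer→Slot 7 ($147), Umbra→Slot 4 ($136), Cove→Slot 1 ($150), Flint→Slot 6 ($139), total $572.
VCG payment = (others' best without Summit) − (others' welfare with Summit) = 572 − 532 = $40.

Summit pays $40.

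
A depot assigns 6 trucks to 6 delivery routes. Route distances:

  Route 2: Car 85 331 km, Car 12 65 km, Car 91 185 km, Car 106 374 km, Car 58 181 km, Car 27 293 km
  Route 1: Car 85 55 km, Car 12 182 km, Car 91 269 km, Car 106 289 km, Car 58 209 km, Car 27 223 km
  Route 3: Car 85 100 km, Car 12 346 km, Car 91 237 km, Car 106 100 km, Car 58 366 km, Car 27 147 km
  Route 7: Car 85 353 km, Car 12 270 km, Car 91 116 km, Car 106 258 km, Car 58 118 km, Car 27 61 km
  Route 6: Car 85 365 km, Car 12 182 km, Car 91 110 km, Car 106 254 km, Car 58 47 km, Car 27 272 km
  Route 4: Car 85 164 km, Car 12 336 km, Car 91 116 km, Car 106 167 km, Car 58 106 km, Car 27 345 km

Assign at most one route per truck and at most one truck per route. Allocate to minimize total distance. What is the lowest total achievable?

This is a one-to-one assignment (minimum-cost bipartite matching).
Optimal: Car 85→Route 1 (55 km), Car 12→Route 2 (65 km), Car 91→Route 4 (116 km), Car 106→Route 3 (100 km), Car 58→Route 6 (47 km), Car 27→Route 7 (61 km) — total 55+65+116+100+47+61 = 444 km.
Row-greedy (each truck in turn takes its cheapest remaining route) gives 497 km, worse by 53.
Next-best assignment: Car 85→Route 1, Car 12→Route 2, Car 91→Route 6, Car 106→Route 3, Car 58→Route 4, Car 27→Route 7 = 497 km.
Checked against all permutations: 444 km is optimal.

Minimum total: 444 km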